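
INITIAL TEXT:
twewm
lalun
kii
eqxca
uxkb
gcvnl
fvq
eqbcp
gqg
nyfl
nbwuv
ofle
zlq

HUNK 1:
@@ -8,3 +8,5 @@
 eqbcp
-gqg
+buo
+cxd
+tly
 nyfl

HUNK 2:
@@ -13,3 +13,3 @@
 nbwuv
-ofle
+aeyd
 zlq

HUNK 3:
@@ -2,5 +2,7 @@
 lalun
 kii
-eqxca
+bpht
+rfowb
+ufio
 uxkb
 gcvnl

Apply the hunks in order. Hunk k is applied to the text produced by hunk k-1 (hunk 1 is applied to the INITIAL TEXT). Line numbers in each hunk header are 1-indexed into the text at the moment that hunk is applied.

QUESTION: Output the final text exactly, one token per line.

Answer: twewm
lalun
kii
bpht
rfowb
ufio
uxkb
gcvnl
fvq
eqbcp
buo
cxd
tly
nyfl
nbwuv
aeyd
zlq

Derivation:
Hunk 1: at line 8 remove [gqg] add [buo,cxd,tly] -> 15 lines: twewm lalun kii eqxca uxkb gcvnl fvq eqbcp buo cxd tly nyfl nbwuv ofle zlq
Hunk 2: at line 13 remove [ofle] add [aeyd] -> 15 lines: twewm lalun kii eqxca uxkb gcvnl fvq eqbcp buo cxd tly nyfl nbwuv aeyd zlq
Hunk 3: at line 2 remove [eqxca] add [bpht,rfowb,ufio] -> 17 lines: twewm lalun kii bpht rfowb ufio uxkb gcvnl fvq eqbcp buo cxd tly nyfl nbwuv aeyd zlq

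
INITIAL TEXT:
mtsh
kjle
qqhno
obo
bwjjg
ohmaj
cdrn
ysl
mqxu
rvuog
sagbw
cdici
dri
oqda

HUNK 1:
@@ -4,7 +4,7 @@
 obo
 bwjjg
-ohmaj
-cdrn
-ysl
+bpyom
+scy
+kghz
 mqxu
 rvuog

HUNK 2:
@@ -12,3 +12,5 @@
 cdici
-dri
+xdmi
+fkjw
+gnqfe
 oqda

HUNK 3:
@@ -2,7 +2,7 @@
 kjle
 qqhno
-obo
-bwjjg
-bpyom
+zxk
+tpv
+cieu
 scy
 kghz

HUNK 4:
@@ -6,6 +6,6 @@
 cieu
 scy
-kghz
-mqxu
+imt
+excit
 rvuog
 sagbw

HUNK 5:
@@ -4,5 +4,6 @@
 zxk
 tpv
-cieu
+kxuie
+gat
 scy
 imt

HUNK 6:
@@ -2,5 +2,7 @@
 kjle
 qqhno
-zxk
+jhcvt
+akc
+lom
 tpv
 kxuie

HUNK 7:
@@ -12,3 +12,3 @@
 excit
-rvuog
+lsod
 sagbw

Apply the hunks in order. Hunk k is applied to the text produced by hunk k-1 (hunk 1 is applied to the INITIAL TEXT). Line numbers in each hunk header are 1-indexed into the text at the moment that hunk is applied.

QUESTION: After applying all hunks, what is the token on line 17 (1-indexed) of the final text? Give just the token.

Answer: fkjw

Derivation:
Hunk 1: at line 4 remove [ohmaj,cdrn,ysl] add [bpyom,scy,kghz] -> 14 lines: mtsh kjle qqhno obo bwjjg bpyom scy kghz mqxu rvuog sagbw cdici dri oqda
Hunk 2: at line 12 remove [dri] add [xdmi,fkjw,gnqfe] -> 16 lines: mtsh kjle qqhno obo bwjjg bpyom scy kghz mqxu rvuog sagbw cdici xdmi fkjw gnqfe oqda
Hunk 3: at line 2 remove [obo,bwjjg,bpyom] add [zxk,tpv,cieu] -> 16 lines: mtsh kjle qqhno zxk tpv cieu scy kghz mqxu rvuog sagbw cdici xdmi fkjw gnqfe oqda
Hunk 4: at line 6 remove [kghz,mqxu] add [imt,excit] -> 16 lines: mtsh kjle qqhno zxk tpv cieu scy imt excit rvuog sagbw cdici xdmi fkjw gnqfe oqda
Hunk 5: at line 4 remove [cieu] add [kxuie,gat] -> 17 lines: mtsh kjle qqhno zxk tpv kxuie gat scy imt excit rvuog sagbw cdici xdmi fkjw gnqfe oqda
Hunk 6: at line 2 remove [zxk] add [jhcvt,akc,lom] -> 19 lines: mtsh kjle qqhno jhcvt akc lom tpv kxuie gat scy imt excit rvuog sagbw cdici xdmi fkjw gnqfe oqda
Hunk 7: at line 12 remove [rvuog] add [lsod] -> 19 lines: mtsh kjle qqhno jhcvt akc lom tpv kxuie gat scy imt excit lsod sagbw cdici xdmi fkjw gnqfe oqda
Final line 17: fkjw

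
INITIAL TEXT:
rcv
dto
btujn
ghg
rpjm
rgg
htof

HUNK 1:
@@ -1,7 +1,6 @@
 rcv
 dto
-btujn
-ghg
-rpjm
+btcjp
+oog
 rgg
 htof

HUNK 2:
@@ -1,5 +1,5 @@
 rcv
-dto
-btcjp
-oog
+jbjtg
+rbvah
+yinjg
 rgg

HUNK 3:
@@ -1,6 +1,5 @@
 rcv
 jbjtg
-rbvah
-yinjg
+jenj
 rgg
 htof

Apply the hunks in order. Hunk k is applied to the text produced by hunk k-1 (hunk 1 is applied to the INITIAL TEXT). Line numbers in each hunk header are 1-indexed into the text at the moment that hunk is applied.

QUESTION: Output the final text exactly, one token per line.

Answer: rcv
jbjtg
jenj
rgg
htof

Derivation:
Hunk 1: at line 1 remove [btujn,ghg,rpjm] add [btcjp,oog] -> 6 lines: rcv dto btcjp oog rgg htof
Hunk 2: at line 1 remove [dto,btcjp,oog] add [jbjtg,rbvah,yinjg] -> 6 lines: rcv jbjtg rbvah yinjg rgg htof
Hunk 3: at line 1 remove [rbvah,yinjg] add [jenj] -> 5 lines: rcv jbjtg jenj rgg htof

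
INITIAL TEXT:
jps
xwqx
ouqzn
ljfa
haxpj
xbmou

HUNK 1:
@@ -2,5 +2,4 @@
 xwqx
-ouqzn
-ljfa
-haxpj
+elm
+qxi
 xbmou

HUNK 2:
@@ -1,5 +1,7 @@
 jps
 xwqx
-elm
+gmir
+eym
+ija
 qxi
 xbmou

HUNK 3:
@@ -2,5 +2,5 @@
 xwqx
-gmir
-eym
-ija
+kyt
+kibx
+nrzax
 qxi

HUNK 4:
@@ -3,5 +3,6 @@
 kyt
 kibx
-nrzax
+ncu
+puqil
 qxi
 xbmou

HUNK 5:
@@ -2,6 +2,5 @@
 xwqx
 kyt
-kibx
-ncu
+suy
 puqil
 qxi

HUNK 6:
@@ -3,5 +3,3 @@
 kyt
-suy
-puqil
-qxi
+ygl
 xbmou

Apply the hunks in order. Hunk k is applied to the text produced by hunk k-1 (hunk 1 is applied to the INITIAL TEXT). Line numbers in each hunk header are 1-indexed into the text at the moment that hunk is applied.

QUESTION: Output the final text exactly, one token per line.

Hunk 1: at line 2 remove [ouqzn,ljfa,haxpj] add [elm,qxi] -> 5 lines: jps xwqx elm qxi xbmou
Hunk 2: at line 1 remove [elm] add [gmir,eym,ija] -> 7 lines: jps xwqx gmir eym ija qxi xbmou
Hunk 3: at line 2 remove [gmir,eym,ija] add [kyt,kibx,nrzax] -> 7 lines: jps xwqx kyt kibx nrzax qxi xbmou
Hunk 4: at line 3 remove [nrzax] add [ncu,puqil] -> 8 lines: jps xwqx kyt kibx ncu puqil qxi xbmou
Hunk 5: at line 2 remove [kibx,ncu] add [suy] -> 7 lines: jps xwqx kyt suy puqil qxi xbmou
Hunk 6: at line 3 remove [suy,puqil,qxi] add [ygl] -> 5 lines: jps xwqx kyt ygl xbmou

Answer: jps
xwqx
kyt
ygl
xbmou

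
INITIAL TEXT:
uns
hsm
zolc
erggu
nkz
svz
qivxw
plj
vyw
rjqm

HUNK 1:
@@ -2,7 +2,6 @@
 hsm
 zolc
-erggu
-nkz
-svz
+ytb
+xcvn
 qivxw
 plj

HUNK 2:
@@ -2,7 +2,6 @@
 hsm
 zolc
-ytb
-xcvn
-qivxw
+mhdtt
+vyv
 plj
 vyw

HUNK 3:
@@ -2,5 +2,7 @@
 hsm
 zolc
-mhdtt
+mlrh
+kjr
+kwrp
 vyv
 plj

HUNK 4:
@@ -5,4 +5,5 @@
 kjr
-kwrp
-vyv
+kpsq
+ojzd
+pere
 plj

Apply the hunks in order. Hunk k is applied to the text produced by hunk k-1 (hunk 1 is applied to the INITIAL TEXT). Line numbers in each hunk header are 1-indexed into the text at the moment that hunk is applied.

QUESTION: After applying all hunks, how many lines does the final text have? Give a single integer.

Hunk 1: at line 2 remove [erggu,nkz,svz] add [ytb,xcvn] -> 9 lines: uns hsm zolc ytb xcvn qivxw plj vyw rjqm
Hunk 2: at line 2 remove [ytb,xcvn,qivxw] add [mhdtt,vyv] -> 8 lines: uns hsm zolc mhdtt vyv plj vyw rjqm
Hunk 3: at line 2 remove [mhdtt] add [mlrh,kjr,kwrp] -> 10 lines: uns hsm zolc mlrh kjr kwrp vyv plj vyw rjqm
Hunk 4: at line 5 remove [kwrp,vyv] add [kpsq,ojzd,pere] -> 11 lines: uns hsm zolc mlrh kjr kpsq ojzd pere plj vyw rjqm
Final line count: 11

Answer: 11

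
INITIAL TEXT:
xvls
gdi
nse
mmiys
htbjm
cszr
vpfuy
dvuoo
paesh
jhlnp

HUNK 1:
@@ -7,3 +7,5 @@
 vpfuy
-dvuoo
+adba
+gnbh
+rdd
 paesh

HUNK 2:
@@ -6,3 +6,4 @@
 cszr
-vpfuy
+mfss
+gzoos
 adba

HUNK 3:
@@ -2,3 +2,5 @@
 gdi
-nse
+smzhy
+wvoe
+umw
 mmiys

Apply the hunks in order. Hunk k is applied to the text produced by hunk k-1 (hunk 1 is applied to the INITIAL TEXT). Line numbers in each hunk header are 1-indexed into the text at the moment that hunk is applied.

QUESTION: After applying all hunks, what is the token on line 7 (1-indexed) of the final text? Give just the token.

Answer: htbjm

Derivation:
Hunk 1: at line 7 remove [dvuoo] add [adba,gnbh,rdd] -> 12 lines: xvls gdi nse mmiys htbjm cszr vpfuy adba gnbh rdd paesh jhlnp
Hunk 2: at line 6 remove [vpfuy] add [mfss,gzoos] -> 13 lines: xvls gdi nse mmiys htbjm cszr mfss gzoos adba gnbh rdd paesh jhlnp
Hunk 3: at line 2 remove [nse] add [smzhy,wvoe,umw] -> 15 lines: xvls gdi smzhy wvoe umw mmiys htbjm cszr mfss gzoos adba gnbh rdd paesh jhlnp
Final line 7: htbjm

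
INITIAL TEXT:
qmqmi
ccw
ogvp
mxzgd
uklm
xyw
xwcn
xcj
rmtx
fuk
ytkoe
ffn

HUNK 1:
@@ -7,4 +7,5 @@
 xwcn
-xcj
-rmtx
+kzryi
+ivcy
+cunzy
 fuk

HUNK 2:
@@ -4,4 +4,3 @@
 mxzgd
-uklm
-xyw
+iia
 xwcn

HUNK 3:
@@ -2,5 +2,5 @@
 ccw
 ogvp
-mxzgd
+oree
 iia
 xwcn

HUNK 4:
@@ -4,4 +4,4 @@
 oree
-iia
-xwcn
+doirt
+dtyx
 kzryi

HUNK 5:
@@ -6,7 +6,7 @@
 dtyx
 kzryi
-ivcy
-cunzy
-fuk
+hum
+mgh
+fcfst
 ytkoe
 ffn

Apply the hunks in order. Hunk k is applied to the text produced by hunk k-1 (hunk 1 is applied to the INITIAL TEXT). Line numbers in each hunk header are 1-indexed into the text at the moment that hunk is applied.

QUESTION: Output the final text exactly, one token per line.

Hunk 1: at line 7 remove [xcj,rmtx] add [kzryi,ivcy,cunzy] -> 13 lines: qmqmi ccw ogvp mxzgd uklm xyw xwcn kzryi ivcy cunzy fuk ytkoe ffn
Hunk 2: at line 4 remove [uklm,xyw] add [iia] -> 12 lines: qmqmi ccw ogvp mxzgd iia xwcn kzryi ivcy cunzy fuk ytkoe ffn
Hunk 3: at line 2 remove [mxzgd] add [oree] -> 12 lines: qmqmi ccw ogvp oree iia xwcn kzryi ivcy cunzy fuk ytkoe ffn
Hunk 4: at line 4 remove [iia,xwcn] add [doirt,dtyx] -> 12 lines: qmqmi ccw ogvp oree doirt dtyx kzryi ivcy cunzy fuk ytkoe ffn
Hunk 5: at line 6 remove [ivcy,cunzy,fuk] add [hum,mgh,fcfst] -> 12 lines: qmqmi ccw ogvp oree doirt dtyx kzryi hum mgh fcfst ytkoe ffn

Answer: qmqmi
ccw
ogvp
oree
doirt
dtyx
kzryi
hum
mgh
fcfst
ytkoe
ffn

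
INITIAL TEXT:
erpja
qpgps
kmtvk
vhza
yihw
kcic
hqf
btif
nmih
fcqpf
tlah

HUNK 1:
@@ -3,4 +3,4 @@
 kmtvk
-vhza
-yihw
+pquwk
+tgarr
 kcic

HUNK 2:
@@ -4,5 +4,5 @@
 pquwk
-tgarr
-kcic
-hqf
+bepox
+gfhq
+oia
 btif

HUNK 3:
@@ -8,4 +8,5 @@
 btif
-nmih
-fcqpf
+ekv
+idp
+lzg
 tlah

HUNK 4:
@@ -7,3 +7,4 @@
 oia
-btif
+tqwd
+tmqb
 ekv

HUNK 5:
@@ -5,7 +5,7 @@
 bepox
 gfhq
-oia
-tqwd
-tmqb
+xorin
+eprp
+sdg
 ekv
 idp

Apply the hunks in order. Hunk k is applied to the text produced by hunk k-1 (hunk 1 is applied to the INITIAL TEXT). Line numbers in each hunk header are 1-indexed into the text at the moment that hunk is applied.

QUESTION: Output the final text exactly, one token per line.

Answer: erpja
qpgps
kmtvk
pquwk
bepox
gfhq
xorin
eprp
sdg
ekv
idp
lzg
tlah

Derivation:
Hunk 1: at line 3 remove [vhza,yihw] add [pquwk,tgarr] -> 11 lines: erpja qpgps kmtvk pquwk tgarr kcic hqf btif nmih fcqpf tlah
Hunk 2: at line 4 remove [tgarr,kcic,hqf] add [bepox,gfhq,oia] -> 11 lines: erpja qpgps kmtvk pquwk bepox gfhq oia btif nmih fcqpf tlah
Hunk 3: at line 8 remove [nmih,fcqpf] add [ekv,idp,lzg] -> 12 lines: erpja qpgps kmtvk pquwk bepox gfhq oia btif ekv idp lzg tlah
Hunk 4: at line 7 remove [btif] add [tqwd,tmqb] -> 13 lines: erpja qpgps kmtvk pquwk bepox gfhq oia tqwd tmqb ekv idp lzg tlah
Hunk 5: at line 5 remove [oia,tqwd,tmqb] add [xorin,eprp,sdg] -> 13 lines: erpja qpgps kmtvk pquwk bepox gfhq xorin eprp sdg ekv idp lzg tlah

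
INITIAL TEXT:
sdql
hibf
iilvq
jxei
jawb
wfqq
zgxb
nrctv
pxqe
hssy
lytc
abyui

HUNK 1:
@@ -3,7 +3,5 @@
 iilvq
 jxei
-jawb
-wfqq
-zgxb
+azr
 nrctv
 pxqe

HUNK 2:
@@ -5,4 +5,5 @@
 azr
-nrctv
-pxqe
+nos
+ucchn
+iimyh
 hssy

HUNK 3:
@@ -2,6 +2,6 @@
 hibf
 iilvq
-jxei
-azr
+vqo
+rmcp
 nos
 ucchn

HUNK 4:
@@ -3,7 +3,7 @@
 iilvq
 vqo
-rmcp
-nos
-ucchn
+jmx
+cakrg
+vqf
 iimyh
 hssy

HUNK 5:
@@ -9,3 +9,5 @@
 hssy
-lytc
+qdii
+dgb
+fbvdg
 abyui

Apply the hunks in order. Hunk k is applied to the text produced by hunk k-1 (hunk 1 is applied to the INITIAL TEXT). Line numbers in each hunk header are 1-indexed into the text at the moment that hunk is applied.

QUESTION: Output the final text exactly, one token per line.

Answer: sdql
hibf
iilvq
vqo
jmx
cakrg
vqf
iimyh
hssy
qdii
dgb
fbvdg
abyui

Derivation:
Hunk 1: at line 3 remove [jawb,wfqq,zgxb] add [azr] -> 10 lines: sdql hibf iilvq jxei azr nrctv pxqe hssy lytc abyui
Hunk 2: at line 5 remove [nrctv,pxqe] add [nos,ucchn,iimyh] -> 11 lines: sdql hibf iilvq jxei azr nos ucchn iimyh hssy lytc abyui
Hunk 3: at line 2 remove [jxei,azr] add [vqo,rmcp] -> 11 lines: sdql hibf iilvq vqo rmcp nos ucchn iimyh hssy lytc abyui
Hunk 4: at line 3 remove [rmcp,nos,ucchn] add [jmx,cakrg,vqf] -> 11 lines: sdql hibf iilvq vqo jmx cakrg vqf iimyh hssy lytc abyui
Hunk 5: at line 9 remove [lytc] add [qdii,dgb,fbvdg] -> 13 lines: sdql hibf iilvq vqo jmx cakrg vqf iimyh hssy qdii dgb fbvdg abyui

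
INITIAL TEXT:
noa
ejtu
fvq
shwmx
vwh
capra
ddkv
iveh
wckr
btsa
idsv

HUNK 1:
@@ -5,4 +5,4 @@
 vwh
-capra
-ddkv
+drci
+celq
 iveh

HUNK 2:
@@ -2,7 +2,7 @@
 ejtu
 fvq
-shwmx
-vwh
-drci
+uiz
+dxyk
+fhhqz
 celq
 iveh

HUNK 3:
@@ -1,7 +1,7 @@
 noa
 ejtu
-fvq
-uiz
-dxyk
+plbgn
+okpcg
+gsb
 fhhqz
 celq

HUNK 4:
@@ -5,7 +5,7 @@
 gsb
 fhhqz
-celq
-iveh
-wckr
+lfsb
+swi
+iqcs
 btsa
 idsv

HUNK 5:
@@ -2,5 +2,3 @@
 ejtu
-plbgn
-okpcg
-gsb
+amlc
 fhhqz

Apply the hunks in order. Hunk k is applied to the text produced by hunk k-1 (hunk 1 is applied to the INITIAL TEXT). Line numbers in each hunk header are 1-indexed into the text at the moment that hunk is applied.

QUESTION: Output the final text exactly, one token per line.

Answer: noa
ejtu
amlc
fhhqz
lfsb
swi
iqcs
btsa
idsv

Derivation:
Hunk 1: at line 5 remove [capra,ddkv] add [drci,celq] -> 11 lines: noa ejtu fvq shwmx vwh drci celq iveh wckr btsa idsv
Hunk 2: at line 2 remove [shwmx,vwh,drci] add [uiz,dxyk,fhhqz] -> 11 lines: noa ejtu fvq uiz dxyk fhhqz celq iveh wckr btsa idsv
Hunk 3: at line 1 remove [fvq,uiz,dxyk] add [plbgn,okpcg,gsb] -> 11 lines: noa ejtu plbgn okpcg gsb fhhqz celq iveh wckr btsa idsv
Hunk 4: at line 5 remove [celq,iveh,wckr] add [lfsb,swi,iqcs] -> 11 lines: noa ejtu plbgn okpcg gsb fhhqz lfsb swi iqcs btsa idsv
Hunk 5: at line 2 remove [plbgn,okpcg,gsb] add [amlc] -> 9 lines: noa ejtu amlc fhhqz lfsb swi iqcs btsa idsv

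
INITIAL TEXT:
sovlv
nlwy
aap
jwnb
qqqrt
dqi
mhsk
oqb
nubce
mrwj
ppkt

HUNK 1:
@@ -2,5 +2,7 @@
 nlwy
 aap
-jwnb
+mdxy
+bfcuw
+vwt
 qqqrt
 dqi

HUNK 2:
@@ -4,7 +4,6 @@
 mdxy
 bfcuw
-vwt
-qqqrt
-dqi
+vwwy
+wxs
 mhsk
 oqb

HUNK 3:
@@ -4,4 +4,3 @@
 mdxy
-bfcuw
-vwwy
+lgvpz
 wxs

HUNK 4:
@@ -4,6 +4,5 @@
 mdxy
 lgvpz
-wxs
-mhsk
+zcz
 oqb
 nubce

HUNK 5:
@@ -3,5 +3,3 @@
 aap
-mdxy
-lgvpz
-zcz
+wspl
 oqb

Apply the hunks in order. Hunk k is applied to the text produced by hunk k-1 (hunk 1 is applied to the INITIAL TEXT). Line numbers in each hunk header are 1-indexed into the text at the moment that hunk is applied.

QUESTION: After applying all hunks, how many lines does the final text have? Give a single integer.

Hunk 1: at line 2 remove [jwnb] add [mdxy,bfcuw,vwt] -> 13 lines: sovlv nlwy aap mdxy bfcuw vwt qqqrt dqi mhsk oqb nubce mrwj ppkt
Hunk 2: at line 4 remove [vwt,qqqrt,dqi] add [vwwy,wxs] -> 12 lines: sovlv nlwy aap mdxy bfcuw vwwy wxs mhsk oqb nubce mrwj ppkt
Hunk 3: at line 4 remove [bfcuw,vwwy] add [lgvpz] -> 11 lines: sovlv nlwy aap mdxy lgvpz wxs mhsk oqb nubce mrwj ppkt
Hunk 4: at line 4 remove [wxs,mhsk] add [zcz] -> 10 lines: sovlv nlwy aap mdxy lgvpz zcz oqb nubce mrwj ppkt
Hunk 5: at line 3 remove [mdxy,lgvpz,zcz] add [wspl] -> 8 lines: sovlv nlwy aap wspl oqb nubce mrwj ppkt
Final line count: 8

Answer: 8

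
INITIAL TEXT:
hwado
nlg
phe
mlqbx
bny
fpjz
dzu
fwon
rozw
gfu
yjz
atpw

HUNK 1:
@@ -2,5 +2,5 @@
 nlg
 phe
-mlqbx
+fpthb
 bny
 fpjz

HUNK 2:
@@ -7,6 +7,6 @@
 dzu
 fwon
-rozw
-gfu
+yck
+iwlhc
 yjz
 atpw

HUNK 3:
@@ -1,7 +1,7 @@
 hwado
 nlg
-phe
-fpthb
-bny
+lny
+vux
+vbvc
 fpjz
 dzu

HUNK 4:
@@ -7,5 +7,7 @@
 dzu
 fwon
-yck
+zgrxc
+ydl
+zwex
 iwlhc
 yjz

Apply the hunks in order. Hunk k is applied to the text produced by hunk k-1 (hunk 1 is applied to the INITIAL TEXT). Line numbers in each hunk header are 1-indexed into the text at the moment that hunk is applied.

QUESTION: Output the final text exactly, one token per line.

Hunk 1: at line 2 remove [mlqbx] add [fpthb] -> 12 lines: hwado nlg phe fpthb bny fpjz dzu fwon rozw gfu yjz atpw
Hunk 2: at line 7 remove [rozw,gfu] add [yck,iwlhc] -> 12 lines: hwado nlg phe fpthb bny fpjz dzu fwon yck iwlhc yjz atpw
Hunk 3: at line 1 remove [phe,fpthb,bny] add [lny,vux,vbvc] -> 12 lines: hwado nlg lny vux vbvc fpjz dzu fwon yck iwlhc yjz atpw
Hunk 4: at line 7 remove [yck] add [zgrxc,ydl,zwex] -> 14 lines: hwado nlg lny vux vbvc fpjz dzu fwon zgrxc ydl zwex iwlhc yjz atpw

Answer: hwado
nlg
lny
vux
vbvc
fpjz
dzu
fwon
zgrxc
ydl
zwex
iwlhc
yjz
atpw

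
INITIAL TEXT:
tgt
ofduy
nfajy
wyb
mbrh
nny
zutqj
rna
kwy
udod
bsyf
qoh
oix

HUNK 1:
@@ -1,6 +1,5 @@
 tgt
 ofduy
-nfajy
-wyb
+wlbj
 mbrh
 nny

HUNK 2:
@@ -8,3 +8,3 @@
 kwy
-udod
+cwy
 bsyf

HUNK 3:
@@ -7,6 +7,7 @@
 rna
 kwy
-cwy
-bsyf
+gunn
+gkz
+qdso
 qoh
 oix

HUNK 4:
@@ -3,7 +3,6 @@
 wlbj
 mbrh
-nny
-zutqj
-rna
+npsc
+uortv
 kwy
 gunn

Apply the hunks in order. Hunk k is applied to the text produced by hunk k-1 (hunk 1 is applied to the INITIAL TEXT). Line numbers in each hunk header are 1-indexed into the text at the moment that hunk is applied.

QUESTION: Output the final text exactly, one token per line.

Hunk 1: at line 1 remove [nfajy,wyb] add [wlbj] -> 12 lines: tgt ofduy wlbj mbrh nny zutqj rna kwy udod bsyf qoh oix
Hunk 2: at line 8 remove [udod] add [cwy] -> 12 lines: tgt ofduy wlbj mbrh nny zutqj rna kwy cwy bsyf qoh oix
Hunk 3: at line 7 remove [cwy,bsyf] add [gunn,gkz,qdso] -> 13 lines: tgt ofduy wlbj mbrh nny zutqj rna kwy gunn gkz qdso qoh oix
Hunk 4: at line 3 remove [nny,zutqj,rna] add [npsc,uortv] -> 12 lines: tgt ofduy wlbj mbrh npsc uortv kwy gunn gkz qdso qoh oix

Answer: tgt
ofduy
wlbj
mbrh
npsc
uortv
kwy
gunn
gkz
qdso
qoh
oix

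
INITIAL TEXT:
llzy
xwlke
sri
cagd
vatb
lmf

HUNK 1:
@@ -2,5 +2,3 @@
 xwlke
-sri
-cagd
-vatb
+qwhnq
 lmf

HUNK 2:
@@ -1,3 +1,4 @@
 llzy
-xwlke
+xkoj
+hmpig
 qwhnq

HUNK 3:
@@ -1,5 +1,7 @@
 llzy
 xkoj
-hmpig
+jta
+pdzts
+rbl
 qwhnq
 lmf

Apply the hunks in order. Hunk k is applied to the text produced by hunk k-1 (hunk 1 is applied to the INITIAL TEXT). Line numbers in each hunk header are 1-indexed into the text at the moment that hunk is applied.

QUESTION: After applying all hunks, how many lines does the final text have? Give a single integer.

Answer: 7

Derivation:
Hunk 1: at line 2 remove [sri,cagd,vatb] add [qwhnq] -> 4 lines: llzy xwlke qwhnq lmf
Hunk 2: at line 1 remove [xwlke] add [xkoj,hmpig] -> 5 lines: llzy xkoj hmpig qwhnq lmf
Hunk 3: at line 1 remove [hmpig] add [jta,pdzts,rbl] -> 7 lines: llzy xkoj jta pdzts rbl qwhnq lmf
Final line count: 7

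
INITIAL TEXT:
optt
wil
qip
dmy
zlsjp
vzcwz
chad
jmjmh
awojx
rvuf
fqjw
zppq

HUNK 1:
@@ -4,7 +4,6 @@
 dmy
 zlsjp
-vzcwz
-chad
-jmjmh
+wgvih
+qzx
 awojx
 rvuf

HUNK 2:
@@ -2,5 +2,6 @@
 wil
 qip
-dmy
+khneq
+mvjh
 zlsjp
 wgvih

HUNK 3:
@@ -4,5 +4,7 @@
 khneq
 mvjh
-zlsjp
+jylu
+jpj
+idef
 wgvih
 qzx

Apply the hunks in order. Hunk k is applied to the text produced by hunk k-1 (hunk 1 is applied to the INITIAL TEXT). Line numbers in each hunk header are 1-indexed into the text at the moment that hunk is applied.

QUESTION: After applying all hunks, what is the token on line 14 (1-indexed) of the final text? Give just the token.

Hunk 1: at line 4 remove [vzcwz,chad,jmjmh] add [wgvih,qzx] -> 11 lines: optt wil qip dmy zlsjp wgvih qzx awojx rvuf fqjw zppq
Hunk 2: at line 2 remove [dmy] add [khneq,mvjh] -> 12 lines: optt wil qip khneq mvjh zlsjp wgvih qzx awojx rvuf fqjw zppq
Hunk 3: at line 4 remove [zlsjp] add [jylu,jpj,idef] -> 14 lines: optt wil qip khneq mvjh jylu jpj idef wgvih qzx awojx rvuf fqjw zppq
Final line 14: zppq

Answer: zppq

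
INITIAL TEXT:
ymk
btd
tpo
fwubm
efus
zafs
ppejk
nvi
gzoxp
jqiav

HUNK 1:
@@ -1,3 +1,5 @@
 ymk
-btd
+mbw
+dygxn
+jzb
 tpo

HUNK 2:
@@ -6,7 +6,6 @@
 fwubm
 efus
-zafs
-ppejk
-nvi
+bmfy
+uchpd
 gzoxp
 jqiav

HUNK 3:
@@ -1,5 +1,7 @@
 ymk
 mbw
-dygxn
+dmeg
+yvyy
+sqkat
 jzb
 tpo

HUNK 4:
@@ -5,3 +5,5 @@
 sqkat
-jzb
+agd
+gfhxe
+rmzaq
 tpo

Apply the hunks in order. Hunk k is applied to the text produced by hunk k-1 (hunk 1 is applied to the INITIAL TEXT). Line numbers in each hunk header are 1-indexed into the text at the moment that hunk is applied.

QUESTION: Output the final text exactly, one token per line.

Hunk 1: at line 1 remove [btd] add [mbw,dygxn,jzb] -> 12 lines: ymk mbw dygxn jzb tpo fwubm efus zafs ppejk nvi gzoxp jqiav
Hunk 2: at line 6 remove [zafs,ppejk,nvi] add [bmfy,uchpd] -> 11 lines: ymk mbw dygxn jzb tpo fwubm efus bmfy uchpd gzoxp jqiav
Hunk 3: at line 1 remove [dygxn] add [dmeg,yvyy,sqkat] -> 13 lines: ymk mbw dmeg yvyy sqkat jzb tpo fwubm efus bmfy uchpd gzoxp jqiav
Hunk 4: at line 5 remove [jzb] add [agd,gfhxe,rmzaq] -> 15 lines: ymk mbw dmeg yvyy sqkat agd gfhxe rmzaq tpo fwubm efus bmfy uchpd gzoxp jqiav

Answer: ymk
mbw
dmeg
yvyy
sqkat
agd
gfhxe
rmzaq
tpo
fwubm
efus
bmfy
uchpd
gzoxp
jqiav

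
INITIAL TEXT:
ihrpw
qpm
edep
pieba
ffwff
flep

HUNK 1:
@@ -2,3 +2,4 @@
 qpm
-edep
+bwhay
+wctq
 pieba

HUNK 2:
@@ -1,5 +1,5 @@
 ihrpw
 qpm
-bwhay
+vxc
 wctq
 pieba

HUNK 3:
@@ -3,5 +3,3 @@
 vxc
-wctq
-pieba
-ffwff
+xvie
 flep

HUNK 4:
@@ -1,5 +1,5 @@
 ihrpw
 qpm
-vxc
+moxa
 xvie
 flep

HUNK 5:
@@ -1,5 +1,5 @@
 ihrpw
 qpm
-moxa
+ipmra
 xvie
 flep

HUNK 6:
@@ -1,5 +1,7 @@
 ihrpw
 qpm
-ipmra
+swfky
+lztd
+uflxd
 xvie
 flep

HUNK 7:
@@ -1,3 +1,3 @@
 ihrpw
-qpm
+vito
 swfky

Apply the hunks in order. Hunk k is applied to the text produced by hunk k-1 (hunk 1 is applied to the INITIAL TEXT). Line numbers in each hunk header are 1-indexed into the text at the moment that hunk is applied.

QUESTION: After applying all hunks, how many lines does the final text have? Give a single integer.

Answer: 7

Derivation:
Hunk 1: at line 2 remove [edep] add [bwhay,wctq] -> 7 lines: ihrpw qpm bwhay wctq pieba ffwff flep
Hunk 2: at line 1 remove [bwhay] add [vxc] -> 7 lines: ihrpw qpm vxc wctq pieba ffwff flep
Hunk 3: at line 3 remove [wctq,pieba,ffwff] add [xvie] -> 5 lines: ihrpw qpm vxc xvie flep
Hunk 4: at line 1 remove [vxc] add [moxa] -> 5 lines: ihrpw qpm moxa xvie flep
Hunk 5: at line 1 remove [moxa] add [ipmra] -> 5 lines: ihrpw qpm ipmra xvie flep
Hunk 6: at line 1 remove [ipmra] add [swfky,lztd,uflxd] -> 7 lines: ihrpw qpm swfky lztd uflxd xvie flep
Hunk 7: at line 1 remove [qpm] add [vito] -> 7 lines: ihrpw vito swfky lztd uflxd xvie flep
Final line count: 7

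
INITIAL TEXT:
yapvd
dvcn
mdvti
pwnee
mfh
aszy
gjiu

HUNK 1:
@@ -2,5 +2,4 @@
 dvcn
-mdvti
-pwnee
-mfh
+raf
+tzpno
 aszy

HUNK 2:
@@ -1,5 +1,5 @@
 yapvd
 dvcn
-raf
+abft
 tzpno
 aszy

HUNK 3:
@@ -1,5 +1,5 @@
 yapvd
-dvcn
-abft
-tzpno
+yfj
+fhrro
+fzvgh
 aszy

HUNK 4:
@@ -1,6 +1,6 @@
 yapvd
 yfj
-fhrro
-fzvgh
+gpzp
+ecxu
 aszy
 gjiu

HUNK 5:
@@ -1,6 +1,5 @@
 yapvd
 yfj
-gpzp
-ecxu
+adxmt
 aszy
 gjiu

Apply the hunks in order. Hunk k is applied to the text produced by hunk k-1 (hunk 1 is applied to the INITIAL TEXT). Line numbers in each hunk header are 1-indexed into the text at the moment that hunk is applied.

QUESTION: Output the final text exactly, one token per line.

Answer: yapvd
yfj
adxmt
aszy
gjiu

Derivation:
Hunk 1: at line 2 remove [mdvti,pwnee,mfh] add [raf,tzpno] -> 6 lines: yapvd dvcn raf tzpno aszy gjiu
Hunk 2: at line 1 remove [raf] add [abft] -> 6 lines: yapvd dvcn abft tzpno aszy gjiu
Hunk 3: at line 1 remove [dvcn,abft,tzpno] add [yfj,fhrro,fzvgh] -> 6 lines: yapvd yfj fhrro fzvgh aszy gjiu
Hunk 4: at line 1 remove [fhrro,fzvgh] add [gpzp,ecxu] -> 6 lines: yapvd yfj gpzp ecxu aszy gjiu
Hunk 5: at line 1 remove [gpzp,ecxu] add [adxmt] -> 5 lines: yapvd yfj adxmt aszy gjiu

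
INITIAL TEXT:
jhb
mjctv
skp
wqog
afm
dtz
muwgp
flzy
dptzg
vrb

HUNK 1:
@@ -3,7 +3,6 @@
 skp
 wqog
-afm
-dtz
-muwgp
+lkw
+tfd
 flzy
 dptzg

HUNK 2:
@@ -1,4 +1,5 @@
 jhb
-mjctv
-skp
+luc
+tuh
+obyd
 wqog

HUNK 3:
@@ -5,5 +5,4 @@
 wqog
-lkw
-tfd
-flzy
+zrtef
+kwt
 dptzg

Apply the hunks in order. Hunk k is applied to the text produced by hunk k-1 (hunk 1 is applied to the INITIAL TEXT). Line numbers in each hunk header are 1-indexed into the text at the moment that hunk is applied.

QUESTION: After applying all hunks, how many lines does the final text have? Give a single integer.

Answer: 9

Derivation:
Hunk 1: at line 3 remove [afm,dtz,muwgp] add [lkw,tfd] -> 9 lines: jhb mjctv skp wqog lkw tfd flzy dptzg vrb
Hunk 2: at line 1 remove [mjctv,skp] add [luc,tuh,obyd] -> 10 lines: jhb luc tuh obyd wqog lkw tfd flzy dptzg vrb
Hunk 3: at line 5 remove [lkw,tfd,flzy] add [zrtef,kwt] -> 9 lines: jhb luc tuh obyd wqog zrtef kwt dptzg vrb
Final line count: 9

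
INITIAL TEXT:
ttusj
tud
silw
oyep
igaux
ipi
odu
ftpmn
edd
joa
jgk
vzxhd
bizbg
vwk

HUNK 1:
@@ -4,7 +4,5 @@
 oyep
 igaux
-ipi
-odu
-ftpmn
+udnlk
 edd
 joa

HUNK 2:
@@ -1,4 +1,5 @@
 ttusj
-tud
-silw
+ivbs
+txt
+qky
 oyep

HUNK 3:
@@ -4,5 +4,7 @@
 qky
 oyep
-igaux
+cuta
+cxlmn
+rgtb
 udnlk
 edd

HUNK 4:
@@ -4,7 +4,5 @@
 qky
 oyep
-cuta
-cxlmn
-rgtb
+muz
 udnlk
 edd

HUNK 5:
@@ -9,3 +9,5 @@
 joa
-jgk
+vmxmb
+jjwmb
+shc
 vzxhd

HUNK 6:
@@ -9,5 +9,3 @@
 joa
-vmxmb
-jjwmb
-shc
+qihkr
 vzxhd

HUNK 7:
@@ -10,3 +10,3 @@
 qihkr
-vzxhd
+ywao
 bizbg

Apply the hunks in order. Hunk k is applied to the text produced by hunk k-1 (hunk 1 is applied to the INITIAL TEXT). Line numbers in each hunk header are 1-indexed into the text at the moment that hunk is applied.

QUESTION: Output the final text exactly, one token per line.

Hunk 1: at line 4 remove [ipi,odu,ftpmn] add [udnlk] -> 12 lines: ttusj tud silw oyep igaux udnlk edd joa jgk vzxhd bizbg vwk
Hunk 2: at line 1 remove [tud,silw] add [ivbs,txt,qky] -> 13 lines: ttusj ivbs txt qky oyep igaux udnlk edd joa jgk vzxhd bizbg vwk
Hunk 3: at line 4 remove [igaux] add [cuta,cxlmn,rgtb] -> 15 lines: ttusj ivbs txt qky oyep cuta cxlmn rgtb udnlk edd joa jgk vzxhd bizbg vwk
Hunk 4: at line 4 remove [cuta,cxlmn,rgtb] add [muz] -> 13 lines: ttusj ivbs txt qky oyep muz udnlk edd joa jgk vzxhd bizbg vwk
Hunk 5: at line 9 remove [jgk] add [vmxmb,jjwmb,shc] -> 15 lines: ttusj ivbs txt qky oyep muz udnlk edd joa vmxmb jjwmb shc vzxhd bizbg vwk
Hunk 6: at line 9 remove [vmxmb,jjwmb,shc] add [qihkr] -> 13 lines: ttusj ivbs txt qky oyep muz udnlk edd joa qihkr vzxhd bizbg vwk
Hunk 7: at line 10 remove [vzxhd] add [ywao] -> 13 lines: ttusj ivbs txt qky oyep muz udnlk edd joa qihkr ywao bizbg vwk

Answer: ttusj
ivbs
txt
qky
oyep
muz
udnlk
edd
joa
qihkr
ywao
bizbg
vwk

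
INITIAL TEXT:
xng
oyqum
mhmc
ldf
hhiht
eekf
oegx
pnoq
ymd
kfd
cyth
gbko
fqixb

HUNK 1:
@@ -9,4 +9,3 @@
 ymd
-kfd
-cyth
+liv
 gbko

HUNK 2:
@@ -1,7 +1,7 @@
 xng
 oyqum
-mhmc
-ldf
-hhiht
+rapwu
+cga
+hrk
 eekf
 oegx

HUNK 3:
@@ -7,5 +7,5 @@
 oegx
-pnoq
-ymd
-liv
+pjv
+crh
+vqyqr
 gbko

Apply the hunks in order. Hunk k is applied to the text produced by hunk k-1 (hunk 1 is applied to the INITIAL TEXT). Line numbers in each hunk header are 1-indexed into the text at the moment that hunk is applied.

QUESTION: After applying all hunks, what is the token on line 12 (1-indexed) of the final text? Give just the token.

Answer: fqixb

Derivation:
Hunk 1: at line 9 remove [kfd,cyth] add [liv] -> 12 lines: xng oyqum mhmc ldf hhiht eekf oegx pnoq ymd liv gbko fqixb
Hunk 2: at line 1 remove [mhmc,ldf,hhiht] add [rapwu,cga,hrk] -> 12 lines: xng oyqum rapwu cga hrk eekf oegx pnoq ymd liv gbko fqixb
Hunk 3: at line 7 remove [pnoq,ymd,liv] add [pjv,crh,vqyqr] -> 12 lines: xng oyqum rapwu cga hrk eekf oegx pjv crh vqyqr gbko fqixb
Final line 12: fqixb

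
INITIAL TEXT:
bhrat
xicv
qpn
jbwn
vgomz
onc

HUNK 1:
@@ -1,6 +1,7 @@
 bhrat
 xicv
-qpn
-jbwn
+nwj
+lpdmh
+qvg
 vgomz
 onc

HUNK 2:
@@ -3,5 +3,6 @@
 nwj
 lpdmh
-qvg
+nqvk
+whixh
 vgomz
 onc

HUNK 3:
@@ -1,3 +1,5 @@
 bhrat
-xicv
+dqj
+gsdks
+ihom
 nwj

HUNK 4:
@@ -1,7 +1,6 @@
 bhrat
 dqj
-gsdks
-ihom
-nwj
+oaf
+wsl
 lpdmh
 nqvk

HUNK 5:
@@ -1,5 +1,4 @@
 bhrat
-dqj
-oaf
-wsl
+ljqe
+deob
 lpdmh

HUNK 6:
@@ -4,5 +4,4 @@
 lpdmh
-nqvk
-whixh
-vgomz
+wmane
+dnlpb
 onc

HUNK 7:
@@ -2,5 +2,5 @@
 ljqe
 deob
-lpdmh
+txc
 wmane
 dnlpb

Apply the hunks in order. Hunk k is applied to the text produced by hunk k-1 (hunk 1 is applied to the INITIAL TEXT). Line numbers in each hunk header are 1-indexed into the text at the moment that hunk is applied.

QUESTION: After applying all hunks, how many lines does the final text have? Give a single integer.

Hunk 1: at line 1 remove [qpn,jbwn] add [nwj,lpdmh,qvg] -> 7 lines: bhrat xicv nwj lpdmh qvg vgomz onc
Hunk 2: at line 3 remove [qvg] add [nqvk,whixh] -> 8 lines: bhrat xicv nwj lpdmh nqvk whixh vgomz onc
Hunk 3: at line 1 remove [xicv] add [dqj,gsdks,ihom] -> 10 lines: bhrat dqj gsdks ihom nwj lpdmh nqvk whixh vgomz onc
Hunk 4: at line 1 remove [gsdks,ihom,nwj] add [oaf,wsl] -> 9 lines: bhrat dqj oaf wsl lpdmh nqvk whixh vgomz onc
Hunk 5: at line 1 remove [dqj,oaf,wsl] add [ljqe,deob] -> 8 lines: bhrat ljqe deob lpdmh nqvk whixh vgomz onc
Hunk 6: at line 4 remove [nqvk,whixh,vgomz] add [wmane,dnlpb] -> 7 lines: bhrat ljqe deob lpdmh wmane dnlpb onc
Hunk 7: at line 2 remove [lpdmh] add [txc] -> 7 lines: bhrat ljqe deob txc wmane dnlpb onc
Final line count: 7

Answer: 7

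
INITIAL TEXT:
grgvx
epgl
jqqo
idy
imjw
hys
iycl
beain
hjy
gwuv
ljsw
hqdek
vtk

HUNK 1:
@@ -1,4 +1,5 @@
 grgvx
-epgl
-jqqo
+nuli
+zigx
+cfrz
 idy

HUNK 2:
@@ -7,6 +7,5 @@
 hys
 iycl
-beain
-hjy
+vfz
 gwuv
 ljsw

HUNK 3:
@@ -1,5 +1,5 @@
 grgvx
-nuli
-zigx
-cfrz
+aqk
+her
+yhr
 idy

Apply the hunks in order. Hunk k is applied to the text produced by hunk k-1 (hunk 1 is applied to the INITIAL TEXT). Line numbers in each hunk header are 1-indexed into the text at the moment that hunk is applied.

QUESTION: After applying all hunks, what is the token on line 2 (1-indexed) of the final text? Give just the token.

Answer: aqk

Derivation:
Hunk 1: at line 1 remove [epgl,jqqo] add [nuli,zigx,cfrz] -> 14 lines: grgvx nuli zigx cfrz idy imjw hys iycl beain hjy gwuv ljsw hqdek vtk
Hunk 2: at line 7 remove [beain,hjy] add [vfz] -> 13 lines: grgvx nuli zigx cfrz idy imjw hys iycl vfz gwuv ljsw hqdek vtk
Hunk 3: at line 1 remove [nuli,zigx,cfrz] add [aqk,her,yhr] -> 13 lines: grgvx aqk her yhr idy imjw hys iycl vfz gwuv ljsw hqdek vtk
Final line 2: aqk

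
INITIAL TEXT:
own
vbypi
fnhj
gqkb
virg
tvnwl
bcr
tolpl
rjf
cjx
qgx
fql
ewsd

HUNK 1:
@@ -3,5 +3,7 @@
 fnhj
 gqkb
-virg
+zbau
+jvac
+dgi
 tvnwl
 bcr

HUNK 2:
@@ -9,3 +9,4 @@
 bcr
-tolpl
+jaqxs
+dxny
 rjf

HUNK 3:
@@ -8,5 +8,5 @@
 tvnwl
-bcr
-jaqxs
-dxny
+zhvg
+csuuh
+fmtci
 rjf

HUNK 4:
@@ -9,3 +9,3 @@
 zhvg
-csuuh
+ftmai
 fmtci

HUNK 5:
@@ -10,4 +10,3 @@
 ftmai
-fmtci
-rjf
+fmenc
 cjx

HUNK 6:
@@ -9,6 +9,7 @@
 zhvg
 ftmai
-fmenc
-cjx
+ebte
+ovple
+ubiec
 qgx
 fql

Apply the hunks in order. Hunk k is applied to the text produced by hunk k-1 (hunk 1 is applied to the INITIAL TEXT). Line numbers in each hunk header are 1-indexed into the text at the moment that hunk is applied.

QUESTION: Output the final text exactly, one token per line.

Answer: own
vbypi
fnhj
gqkb
zbau
jvac
dgi
tvnwl
zhvg
ftmai
ebte
ovple
ubiec
qgx
fql
ewsd

Derivation:
Hunk 1: at line 3 remove [virg] add [zbau,jvac,dgi] -> 15 lines: own vbypi fnhj gqkb zbau jvac dgi tvnwl bcr tolpl rjf cjx qgx fql ewsd
Hunk 2: at line 9 remove [tolpl] add [jaqxs,dxny] -> 16 lines: own vbypi fnhj gqkb zbau jvac dgi tvnwl bcr jaqxs dxny rjf cjx qgx fql ewsd
Hunk 3: at line 8 remove [bcr,jaqxs,dxny] add [zhvg,csuuh,fmtci] -> 16 lines: own vbypi fnhj gqkb zbau jvac dgi tvnwl zhvg csuuh fmtci rjf cjx qgx fql ewsd
Hunk 4: at line 9 remove [csuuh] add [ftmai] -> 16 lines: own vbypi fnhj gqkb zbau jvac dgi tvnwl zhvg ftmai fmtci rjf cjx qgx fql ewsd
Hunk 5: at line 10 remove [fmtci,rjf] add [fmenc] -> 15 lines: own vbypi fnhj gqkb zbau jvac dgi tvnwl zhvg ftmai fmenc cjx qgx fql ewsd
Hunk 6: at line 9 remove [fmenc,cjx] add [ebte,ovple,ubiec] -> 16 lines: own vbypi fnhj gqkb zbau jvac dgi tvnwl zhvg ftmai ebte ovple ubiec qgx fql ewsd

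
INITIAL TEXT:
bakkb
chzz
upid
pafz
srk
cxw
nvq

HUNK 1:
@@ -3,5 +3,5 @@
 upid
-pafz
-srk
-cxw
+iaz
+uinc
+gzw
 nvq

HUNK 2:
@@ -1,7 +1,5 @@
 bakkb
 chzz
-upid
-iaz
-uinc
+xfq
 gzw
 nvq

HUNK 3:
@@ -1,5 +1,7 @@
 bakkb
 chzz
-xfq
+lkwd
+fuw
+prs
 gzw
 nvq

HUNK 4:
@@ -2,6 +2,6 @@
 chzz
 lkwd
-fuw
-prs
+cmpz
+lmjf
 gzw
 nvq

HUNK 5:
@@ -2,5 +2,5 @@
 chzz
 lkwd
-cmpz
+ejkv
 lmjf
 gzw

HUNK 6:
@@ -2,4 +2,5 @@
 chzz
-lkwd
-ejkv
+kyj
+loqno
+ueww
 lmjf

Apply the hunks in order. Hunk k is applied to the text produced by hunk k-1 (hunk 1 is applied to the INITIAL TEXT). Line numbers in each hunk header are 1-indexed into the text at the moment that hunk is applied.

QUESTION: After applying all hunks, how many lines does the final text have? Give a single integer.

Answer: 8

Derivation:
Hunk 1: at line 3 remove [pafz,srk,cxw] add [iaz,uinc,gzw] -> 7 lines: bakkb chzz upid iaz uinc gzw nvq
Hunk 2: at line 1 remove [upid,iaz,uinc] add [xfq] -> 5 lines: bakkb chzz xfq gzw nvq
Hunk 3: at line 1 remove [xfq] add [lkwd,fuw,prs] -> 7 lines: bakkb chzz lkwd fuw prs gzw nvq
Hunk 4: at line 2 remove [fuw,prs] add [cmpz,lmjf] -> 7 lines: bakkb chzz lkwd cmpz lmjf gzw nvq
Hunk 5: at line 2 remove [cmpz] add [ejkv] -> 7 lines: bakkb chzz lkwd ejkv lmjf gzw nvq
Hunk 6: at line 2 remove [lkwd,ejkv] add [kyj,loqno,ueww] -> 8 lines: bakkb chzz kyj loqno ueww lmjf gzw nvq
Final line count: 8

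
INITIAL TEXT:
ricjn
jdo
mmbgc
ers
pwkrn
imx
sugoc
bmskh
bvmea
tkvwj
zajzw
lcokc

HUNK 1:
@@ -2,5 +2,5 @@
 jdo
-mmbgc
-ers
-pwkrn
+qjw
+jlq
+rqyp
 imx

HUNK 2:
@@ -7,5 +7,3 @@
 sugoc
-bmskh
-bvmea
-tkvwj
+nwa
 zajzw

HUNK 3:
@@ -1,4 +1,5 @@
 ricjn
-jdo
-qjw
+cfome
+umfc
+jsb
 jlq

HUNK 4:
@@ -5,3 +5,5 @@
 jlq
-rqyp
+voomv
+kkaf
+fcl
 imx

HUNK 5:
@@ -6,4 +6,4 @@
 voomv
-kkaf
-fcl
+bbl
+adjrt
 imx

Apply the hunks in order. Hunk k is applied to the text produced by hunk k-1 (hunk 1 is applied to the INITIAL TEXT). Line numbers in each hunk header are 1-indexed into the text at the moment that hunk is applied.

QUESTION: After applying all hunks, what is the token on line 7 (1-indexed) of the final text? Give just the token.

Answer: bbl

Derivation:
Hunk 1: at line 2 remove [mmbgc,ers,pwkrn] add [qjw,jlq,rqyp] -> 12 lines: ricjn jdo qjw jlq rqyp imx sugoc bmskh bvmea tkvwj zajzw lcokc
Hunk 2: at line 7 remove [bmskh,bvmea,tkvwj] add [nwa] -> 10 lines: ricjn jdo qjw jlq rqyp imx sugoc nwa zajzw lcokc
Hunk 3: at line 1 remove [jdo,qjw] add [cfome,umfc,jsb] -> 11 lines: ricjn cfome umfc jsb jlq rqyp imx sugoc nwa zajzw lcokc
Hunk 4: at line 5 remove [rqyp] add [voomv,kkaf,fcl] -> 13 lines: ricjn cfome umfc jsb jlq voomv kkaf fcl imx sugoc nwa zajzw lcokc
Hunk 5: at line 6 remove [kkaf,fcl] add [bbl,adjrt] -> 13 lines: ricjn cfome umfc jsb jlq voomv bbl adjrt imx sugoc nwa zajzw lcokc
Final line 7: bbl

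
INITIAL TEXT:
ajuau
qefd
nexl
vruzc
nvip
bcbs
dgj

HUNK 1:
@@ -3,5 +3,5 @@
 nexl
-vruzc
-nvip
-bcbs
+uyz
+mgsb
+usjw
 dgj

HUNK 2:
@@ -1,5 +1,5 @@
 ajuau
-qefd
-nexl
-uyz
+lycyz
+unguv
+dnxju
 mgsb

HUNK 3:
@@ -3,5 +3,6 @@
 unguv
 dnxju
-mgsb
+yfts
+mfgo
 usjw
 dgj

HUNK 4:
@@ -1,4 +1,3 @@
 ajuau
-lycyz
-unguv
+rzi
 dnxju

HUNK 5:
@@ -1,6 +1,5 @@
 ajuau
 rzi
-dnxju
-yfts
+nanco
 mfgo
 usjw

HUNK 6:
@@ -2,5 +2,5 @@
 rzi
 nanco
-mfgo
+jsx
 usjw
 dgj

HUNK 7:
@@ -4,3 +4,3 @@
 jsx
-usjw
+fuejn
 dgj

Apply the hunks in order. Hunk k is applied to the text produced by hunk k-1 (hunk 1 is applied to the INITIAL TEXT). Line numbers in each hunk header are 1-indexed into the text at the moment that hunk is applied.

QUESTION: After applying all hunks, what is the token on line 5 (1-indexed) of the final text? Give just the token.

Answer: fuejn

Derivation:
Hunk 1: at line 3 remove [vruzc,nvip,bcbs] add [uyz,mgsb,usjw] -> 7 lines: ajuau qefd nexl uyz mgsb usjw dgj
Hunk 2: at line 1 remove [qefd,nexl,uyz] add [lycyz,unguv,dnxju] -> 7 lines: ajuau lycyz unguv dnxju mgsb usjw dgj
Hunk 3: at line 3 remove [mgsb] add [yfts,mfgo] -> 8 lines: ajuau lycyz unguv dnxju yfts mfgo usjw dgj
Hunk 4: at line 1 remove [lycyz,unguv] add [rzi] -> 7 lines: ajuau rzi dnxju yfts mfgo usjw dgj
Hunk 5: at line 1 remove [dnxju,yfts] add [nanco] -> 6 lines: ajuau rzi nanco mfgo usjw dgj
Hunk 6: at line 2 remove [mfgo] add [jsx] -> 6 lines: ajuau rzi nanco jsx usjw dgj
Hunk 7: at line 4 remove [usjw] add [fuejn] -> 6 lines: ajuau rzi nanco jsx fuejn dgj
Final line 5: fuejn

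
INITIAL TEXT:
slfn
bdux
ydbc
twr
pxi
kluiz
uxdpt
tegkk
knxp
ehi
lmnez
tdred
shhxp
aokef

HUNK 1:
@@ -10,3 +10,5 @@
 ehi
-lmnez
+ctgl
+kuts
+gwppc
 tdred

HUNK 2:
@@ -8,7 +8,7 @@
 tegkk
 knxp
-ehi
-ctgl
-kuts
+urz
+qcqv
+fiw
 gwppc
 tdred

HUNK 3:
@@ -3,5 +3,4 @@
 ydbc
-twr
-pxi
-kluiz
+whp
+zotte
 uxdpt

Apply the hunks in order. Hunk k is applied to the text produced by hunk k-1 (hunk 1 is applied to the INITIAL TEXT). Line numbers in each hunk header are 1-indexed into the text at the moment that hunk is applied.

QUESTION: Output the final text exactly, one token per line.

Answer: slfn
bdux
ydbc
whp
zotte
uxdpt
tegkk
knxp
urz
qcqv
fiw
gwppc
tdred
shhxp
aokef

Derivation:
Hunk 1: at line 10 remove [lmnez] add [ctgl,kuts,gwppc] -> 16 lines: slfn bdux ydbc twr pxi kluiz uxdpt tegkk knxp ehi ctgl kuts gwppc tdred shhxp aokef
Hunk 2: at line 8 remove [ehi,ctgl,kuts] add [urz,qcqv,fiw] -> 16 lines: slfn bdux ydbc twr pxi kluiz uxdpt tegkk knxp urz qcqv fiw gwppc tdred shhxp aokef
Hunk 3: at line 3 remove [twr,pxi,kluiz] add [whp,zotte] -> 15 lines: slfn bdux ydbc whp zotte uxdpt tegkk knxp urz qcqv fiw gwppc tdred shhxp aokef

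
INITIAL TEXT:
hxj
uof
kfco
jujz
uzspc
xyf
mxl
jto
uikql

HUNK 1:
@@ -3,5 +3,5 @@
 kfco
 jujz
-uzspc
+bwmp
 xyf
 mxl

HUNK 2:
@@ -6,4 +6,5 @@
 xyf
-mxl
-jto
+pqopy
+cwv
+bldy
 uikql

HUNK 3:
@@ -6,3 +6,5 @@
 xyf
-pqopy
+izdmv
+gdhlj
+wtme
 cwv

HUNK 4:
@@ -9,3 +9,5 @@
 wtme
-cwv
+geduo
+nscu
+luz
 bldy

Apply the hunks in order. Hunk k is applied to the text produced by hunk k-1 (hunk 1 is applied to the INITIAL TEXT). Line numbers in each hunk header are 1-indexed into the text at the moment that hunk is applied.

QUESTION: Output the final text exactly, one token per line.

Hunk 1: at line 3 remove [uzspc] add [bwmp] -> 9 lines: hxj uof kfco jujz bwmp xyf mxl jto uikql
Hunk 2: at line 6 remove [mxl,jto] add [pqopy,cwv,bldy] -> 10 lines: hxj uof kfco jujz bwmp xyf pqopy cwv bldy uikql
Hunk 3: at line 6 remove [pqopy] add [izdmv,gdhlj,wtme] -> 12 lines: hxj uof kfco jujz bwmp xyf izdmv gdhlj wtme cwv bldy uikql
Hunk 4: at line 9 remove [cwv] add [geduo,nscu,luz] -> 14 lines: hxj uof kfco jujz bwmp xyf izdmv gdhlj wtme geduo nscu luz bldy uikql

Answer: hxj
uof
kfco
jujz
bwmp
xyf
izdmv
gdhlj
wtme
geduo
nscu
luz
bldy
uikql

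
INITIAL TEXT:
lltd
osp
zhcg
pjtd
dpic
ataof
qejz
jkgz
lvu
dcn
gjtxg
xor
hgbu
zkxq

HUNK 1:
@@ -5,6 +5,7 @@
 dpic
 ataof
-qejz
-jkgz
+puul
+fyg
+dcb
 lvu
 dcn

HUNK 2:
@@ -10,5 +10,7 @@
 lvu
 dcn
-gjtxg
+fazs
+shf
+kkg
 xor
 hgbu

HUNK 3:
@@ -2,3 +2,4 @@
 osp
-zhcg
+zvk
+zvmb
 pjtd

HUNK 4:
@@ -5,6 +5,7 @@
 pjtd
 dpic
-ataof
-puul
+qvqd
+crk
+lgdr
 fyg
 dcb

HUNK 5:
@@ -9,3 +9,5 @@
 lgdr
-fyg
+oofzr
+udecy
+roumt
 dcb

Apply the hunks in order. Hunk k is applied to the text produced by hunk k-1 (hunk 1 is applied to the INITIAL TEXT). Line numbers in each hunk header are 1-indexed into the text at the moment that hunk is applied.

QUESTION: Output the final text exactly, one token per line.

Answer: lltd
osp
zvk
zvmb
pjtd
dpic
qvqd
crk
lgdr
oofzr
udecy
roumt
dcb
lvu
dcn
fazs
shf
kkg
xor
hgbu
zkxq

Derivation:
Hunk 1: at line 5 remove [qejz,jkgz] add [puul,fyg,dcb] -> 15 lines: lltd osp zhcg pjtd dpic ataof puul fyg dcb lvu dcn gjtxg xor hgbu zkxq
Hunk 2: at line 10 remove [gjtxg] add [fazs,shf,kkg] -> 17 lines: lltd osp zhcg pjtd dpic ataof puul fyg dcb lvu dcn fazs shf kkg xor hgbu zkxq
Hunk 3: at line 2 remove [zhcg] add [zvk,zvmb] -> 18 lines: lltd osp zvk zvmb pjtd dpic ataof puul fyg dcb lvu dcn fazs shf kkg xor hgbu zkxq
Hunk 4: at line 5 remove [ataof,puul] add [qvqd,crk,lgdr] -> 19 lines: lltd osp zvk zvmb pjtd dpic qvqd crk lgdr fyg dcb lvu dcn fazs shf kkg xor hgbu zkxq
Hunk 5: at line 9 remove [fyg] add [oofzr,udecy,roumt] -> 21 lines: lltd osp zvk zvmb pjtd dpic qvqd crk lgdr oofzr udecy roumt dcb lvu dcn fazs shf kkg xor hgbu zkxq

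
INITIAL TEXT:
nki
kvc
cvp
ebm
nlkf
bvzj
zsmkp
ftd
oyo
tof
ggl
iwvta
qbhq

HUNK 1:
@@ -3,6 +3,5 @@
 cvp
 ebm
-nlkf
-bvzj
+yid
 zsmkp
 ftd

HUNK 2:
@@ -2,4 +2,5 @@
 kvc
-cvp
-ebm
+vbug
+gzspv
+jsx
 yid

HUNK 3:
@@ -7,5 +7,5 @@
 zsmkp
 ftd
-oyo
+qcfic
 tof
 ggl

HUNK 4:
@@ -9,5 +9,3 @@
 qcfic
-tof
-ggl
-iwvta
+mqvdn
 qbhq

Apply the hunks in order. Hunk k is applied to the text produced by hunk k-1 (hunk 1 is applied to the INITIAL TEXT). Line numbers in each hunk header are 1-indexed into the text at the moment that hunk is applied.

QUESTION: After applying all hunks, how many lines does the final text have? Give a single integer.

Hunk 1: at line 3 remove [nlkf,bvzj] add [yid] -> 12 lines: nki kvc cvp ebm yid zsmkp ftd oyo tof ggl iwvta qbhq
Hunk 2: at line 2 remove [cvp,ebm] add [vbug,gzspv,jsx] -> 13 lines: nki kvc vbug gzspv jsx yid zsmkp ftd oyo tof ggl iwvta qbhq
Hunk 3: at line 7 remove [oyo] add [qcfic] -> 13 lines: nki kvc vbug gzspv jsx yid zsmkp ftd qcfic tof ggl iwvta qbhq
Hunk 4: at line 9 remove [tof,ggl,iwvta] add [mqvdn] -> 11 lines: nki kvc vbug gzspv jsx yid zsmkp ftd qcfic mqvdn qbhq
Final line count: 11

Answer: 11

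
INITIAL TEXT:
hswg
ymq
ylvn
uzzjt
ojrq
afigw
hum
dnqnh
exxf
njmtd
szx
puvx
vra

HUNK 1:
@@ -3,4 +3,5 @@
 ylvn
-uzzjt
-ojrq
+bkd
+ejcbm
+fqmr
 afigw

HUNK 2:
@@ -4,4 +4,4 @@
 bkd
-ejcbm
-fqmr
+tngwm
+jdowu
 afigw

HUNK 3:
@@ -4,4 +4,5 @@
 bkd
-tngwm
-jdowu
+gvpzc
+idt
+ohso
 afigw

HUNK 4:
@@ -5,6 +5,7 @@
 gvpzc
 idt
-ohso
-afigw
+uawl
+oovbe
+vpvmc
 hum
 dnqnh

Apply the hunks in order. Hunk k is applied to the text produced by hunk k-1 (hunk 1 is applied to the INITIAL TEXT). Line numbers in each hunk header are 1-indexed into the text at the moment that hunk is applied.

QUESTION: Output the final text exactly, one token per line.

Hunk 1: at line 3 remove [uzzjt,ojrq] add [bkd,ejcbm,fqmr] -> 14 lines: hswg ymq ylvn bkd ejcbm fqmr afigw hum dnqnh exxf njmtd szx puvx vra
Hunk 2: at line 4 remove [ejcbm,fqmr] add [tngwm,jdowu] -> 14 lines: hswg ymq ylvn bkd tngwm jdowu afigw hum dnqnh exxf njmtd szx puvx vra
Hunk 3: at line 4 remove [tngwm,jdowu] add [gvpzc,idt,ohso] -> 15 lines: hswg ymq ylvn bkd gvpzc idt ohso afigw hum dnqnh exxf njmtd szx puvx vra
Hunk 4: at line 5 remove [ohso,afigw] add [uawl,oovbe,vpvmc] -> 16 lines: hswg ymq ylvn bkd gvpzc idt uawl oovbe vpvmc hum dnqnh exxf njmtd szx puvx vra

Answer: hswg
ymq
ylvn
bkd
gvpzc
idt
uawl
oovbe
vpvmc
hum
dnqnh
exxf
njmtd
szx
puvx
vra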